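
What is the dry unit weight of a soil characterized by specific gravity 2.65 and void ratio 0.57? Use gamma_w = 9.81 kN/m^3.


Result: 16.558 kN/m^3

Derivation:
Using gamma_d = Gs * gamma_w / (1 + e)
gamma_d = 2.65 * 9.81 / (1 + 0.57)
gamma_d = 2.65 * 9.81 / 1.57
gamma_d = 16.558 kN/m^3


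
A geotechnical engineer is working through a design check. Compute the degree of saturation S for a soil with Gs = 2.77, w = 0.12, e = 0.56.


Using S = Gs * w / e
S = 2.77 * 0.12 / 0.56
S = 0.5936


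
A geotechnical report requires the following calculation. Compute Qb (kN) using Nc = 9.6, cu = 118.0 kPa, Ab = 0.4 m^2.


Result: 453.12 kN

Derivation:
Using Qb = Nc * cu * Ab
Qb = 9.6 * 118.0 * 0.4
Qb = 453.12 kN


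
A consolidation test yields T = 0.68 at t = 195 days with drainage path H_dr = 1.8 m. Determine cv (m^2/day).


Result: 0.0113 m^2/day

Derivation:
Using cv = T * H_dr^2 / t
H_dr^2 = 1.8^2 = 3.24
cv = 0.68 * 3.24 / 195
cv = 0.0113 m^2/day


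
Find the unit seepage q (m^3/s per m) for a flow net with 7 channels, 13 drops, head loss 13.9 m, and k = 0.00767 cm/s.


Result: 0.0005741 m^3/s per m

Derivation:
Convert k to m/s for unit consistency with H:
k = 0.00767 cm/s = 0.00767 / 100 m/s = 7.67e-05 m/s
Using q = k * H * Nf / Nd
Nf / Nd = 7 / 13 = 0.5385
q = 7.67e-05 * 13.9 * 0.5385
q = 0.0005741 m^3/s per m


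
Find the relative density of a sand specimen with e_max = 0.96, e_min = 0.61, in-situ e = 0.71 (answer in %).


Result: 71.43 %

Derivation:
Using Dr = (e_max - e) / (e_max - e_min) * 100
e_max - e = 0.96 - 0.71 = 0.25
e_max - e_min = 0.96 - 0.61 = 0.35
Dr = 0.25 / 0.35 * 100
Dr = 71.43 %


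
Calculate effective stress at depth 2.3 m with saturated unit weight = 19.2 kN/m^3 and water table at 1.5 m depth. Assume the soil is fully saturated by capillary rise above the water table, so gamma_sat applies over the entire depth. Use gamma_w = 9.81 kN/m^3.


Total stress = gamma_sat * depth
sigma = 19.2 * 2.3 = 44.16 kPa
Pore water pressure u = gamma_w * (depth - d_wt)
u = 9.81 * (2.3 - 1.5) = 7.848 kPa
Effective stress = sigma - u
sigma' = 44.16 - 7.848 = 36.31 kPa


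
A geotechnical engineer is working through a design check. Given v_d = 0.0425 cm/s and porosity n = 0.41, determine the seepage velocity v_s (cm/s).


Using v_s = v_d / n
v_s = 0.0425 / 0.41
v_s = 0.10366 cm/s


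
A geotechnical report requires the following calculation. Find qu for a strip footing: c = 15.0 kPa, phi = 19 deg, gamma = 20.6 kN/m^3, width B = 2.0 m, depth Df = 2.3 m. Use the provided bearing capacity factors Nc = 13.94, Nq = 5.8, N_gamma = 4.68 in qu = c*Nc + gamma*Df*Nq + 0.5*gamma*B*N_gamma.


Compute qu = c*Nc + gamma*Df*Nq + 0.5*gamma*B*N_gamma
Term 1: 15.0 * 13.94 = 209.1
Term 2: 20.6 * 2.3 * 5.8 = 274.804
Term 3: 0.5 * 20.6 * 2.0 * 4.68 = 96.408
qu = 209.1 + 274.804 + 96.408
qu = 580.31 kPa


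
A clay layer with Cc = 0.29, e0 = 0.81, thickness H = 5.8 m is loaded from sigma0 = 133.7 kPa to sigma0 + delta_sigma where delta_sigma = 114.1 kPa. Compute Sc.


Using Sc = Cc * H / (1 + e0) * log10((sigma0 + delta_sigma) / sigma0)
Stress ratio = (133.7 + 114.1) / 133.7 = 1.8534
log10(1.8534) = 0.26797
Cc * H / (1 + e0) = 0.29 * 5.8 / (1 + 0.81) = 0.929282
Sc = 0.929282 * 0.26797
Sc = 0.249 m


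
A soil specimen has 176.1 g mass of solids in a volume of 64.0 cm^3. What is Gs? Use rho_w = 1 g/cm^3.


Result: 2.752

Derivation:
Using Gs = m_s / (V_s * rho_w)
Since rho_w = 1 g/cm^3:
Gs = 176.1 / 64.0
Gs = 2.752


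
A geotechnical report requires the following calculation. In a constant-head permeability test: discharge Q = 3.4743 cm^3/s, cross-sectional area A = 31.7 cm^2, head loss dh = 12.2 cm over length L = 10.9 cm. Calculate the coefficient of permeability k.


Compute hydraulic gradient:
i = dh / L = 12.2 / 10.9 = 1.11927
Then apply Darcy's law:
k = Q / (A * i)
k = 3.4743 / (31.7 * 1.11927)
k = 3.4743 / 35.4807
k = 0.097921 cm/s


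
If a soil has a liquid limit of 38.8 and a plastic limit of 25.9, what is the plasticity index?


Using PI = LL - PL
PI = 38.8 - 25.9
PI = 12.9


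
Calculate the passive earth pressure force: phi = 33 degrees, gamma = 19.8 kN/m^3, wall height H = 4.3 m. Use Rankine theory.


Compute passive earth pressure coefficient:
Kp = tan^2(45 + phi/2) = tan^2(61.5) = 3.39212
Compute passive force:
Pp = 0.5 * Kp * gamma * H^2
Pp = 0.5 * 3.39212 * 19.8 * 4.3^2
Pp = 620.93 kN/m


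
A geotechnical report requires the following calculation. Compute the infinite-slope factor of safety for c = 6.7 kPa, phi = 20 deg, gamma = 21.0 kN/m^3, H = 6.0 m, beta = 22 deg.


Result: 1.054

Derivation:
Using Fs = c / (gamma*H*sin(beta)*cos(beta)) + tan(phi)/tan(beta)
Cohesion contribution = 6.7 / (21.0*6.0*sin(22)*cos(22))
Cohesion contribution = 0.153096
Friction contribution = tan(20)/tan(22) = 0.900858
Fs = 0.153096 + 0.900858
Fs = 1.054


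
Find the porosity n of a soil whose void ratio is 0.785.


Using the relation n = e / (1 + e)
n = 0.785 / (1 + 0.785)
n = 0.785 / 1.785
n = 0.4398


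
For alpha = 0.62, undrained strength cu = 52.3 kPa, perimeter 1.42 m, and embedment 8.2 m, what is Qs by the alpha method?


Using Qs = alpha * cu * perimeter * L
Qs = 0.62 * 52.3 * 1.42 * 8.2
Qs = 377.57 kN


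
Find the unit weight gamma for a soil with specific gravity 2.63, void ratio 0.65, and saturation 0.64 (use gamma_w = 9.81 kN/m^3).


Using gamma = gamma_w * (Gs + S*e) / (1 + e)
Numerator: Gs + S*e = 2.63 + 0.64*0.65 = 3.046
Denominator: 1 + e = 1 + 0.65 = 1.65
gamma = 9.81 * 3.046 / 1.65
gamma = 18.11 kN/m^3


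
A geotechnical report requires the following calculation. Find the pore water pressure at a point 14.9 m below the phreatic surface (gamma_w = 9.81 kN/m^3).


Using u = gamma_w * h_w
u = 9.81 * 14.9
u = 146.17 kPa


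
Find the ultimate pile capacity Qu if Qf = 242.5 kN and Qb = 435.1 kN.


Using Qu = Qf + Qb
Qu = 242.5 + 435.1
Qu = 677.6 kN


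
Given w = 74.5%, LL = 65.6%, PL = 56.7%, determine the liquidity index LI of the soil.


First compute the plasticity index:
PI = LL - PL = 65.6 - 56.7 = 8.9
Then compute the liquidity index:
LI = (w - PL) / PI
LI = (74.5 - 56.7) / 8.9
LI = 2.0


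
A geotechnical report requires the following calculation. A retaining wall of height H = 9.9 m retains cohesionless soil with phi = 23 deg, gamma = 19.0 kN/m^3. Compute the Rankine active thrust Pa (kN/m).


Compute active earth pressure coefficient:
Ka = tan^2(45 - phi/2) = tan^2(33.5) = 0.438092
Compute active force:
Pa = 0.5 * Ka * gamma * H^2
Pa = 0.5 * 0.438092 * 19.0 * 9.9^2
Pa = 407.91 kN/m


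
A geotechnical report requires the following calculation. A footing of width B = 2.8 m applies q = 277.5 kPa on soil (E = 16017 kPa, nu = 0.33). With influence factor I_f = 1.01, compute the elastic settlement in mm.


Using Se = q * B * (1 - nu^2) * I_f / E
1 - nu^2 = 1 - 0.33^2 = 0.8911
Se = 277.5 * 2.8 * 0.8911 * 1.01 / 16017
Se = 0.043660 m
Convert to mm: Se = 0.043660 * 1000 = 43.66 mm


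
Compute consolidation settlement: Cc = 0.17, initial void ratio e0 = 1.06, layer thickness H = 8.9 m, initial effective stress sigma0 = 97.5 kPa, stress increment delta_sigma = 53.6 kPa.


Result: 0.1397 m

Derivation:
Using Sc = Cc * H / (1 + e0) * log10((sigma0 + delta_sigma) / sigma0)
Stress ratio = (97.5 + 53.6) / 97.5 = 1.54974
log10(1.54974) = 0.19026
Cc * H / (1 + e0) = 0.17 * 8.9 / (1 + 1.06) = 0.734466
Sc = 0.734466 * 0.19026
Sc = 0.1397 m


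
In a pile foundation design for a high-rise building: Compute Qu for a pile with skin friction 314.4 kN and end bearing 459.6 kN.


Using Qu = Qf + Qb
Qu = 314.4 + 459.6
Qu = 774.0 kN


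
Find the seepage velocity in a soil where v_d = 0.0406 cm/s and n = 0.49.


Using v_s = v_d / n
v_s = 0.0406 / 0.49
v_s = 0.08286 cm/s


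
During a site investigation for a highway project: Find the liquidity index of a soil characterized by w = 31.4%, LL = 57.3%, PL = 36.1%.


First compute the plasticity index:
PI = LL - PL = 57.3 - 36.1 = 21.2
Then compute the liquidity index:
LI = (w - PL) / PI
LI = (31.4 - 36.1) / 21.2
LI = -0.222


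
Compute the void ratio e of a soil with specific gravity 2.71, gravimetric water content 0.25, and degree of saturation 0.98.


Using the relation e = Gs * w / S
e = 2.71 * 0.25 / 0.98
e = 0.6913


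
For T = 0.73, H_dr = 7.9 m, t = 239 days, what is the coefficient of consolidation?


Result: 0.19062 m^2/day

Derivation:
Using cv = T * H_dr^2 / t
H_dr^2 = 7.9^2 = 62.41
cv = 0.73 * 62.41 / 239
cv = 0.19062 m^2/day


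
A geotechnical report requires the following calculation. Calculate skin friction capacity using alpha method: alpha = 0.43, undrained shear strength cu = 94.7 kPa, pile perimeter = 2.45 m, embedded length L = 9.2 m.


Using Qs = alpha * cu * perimeter * L
Qs = 0.43 * 94.7 * 2.45 * 9.2
Qs = 917.85 kN


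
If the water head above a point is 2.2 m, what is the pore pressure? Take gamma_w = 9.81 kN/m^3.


Using u = gamma_w * h_w
u = 9.81 * 2.2
u = 21.58 kPa


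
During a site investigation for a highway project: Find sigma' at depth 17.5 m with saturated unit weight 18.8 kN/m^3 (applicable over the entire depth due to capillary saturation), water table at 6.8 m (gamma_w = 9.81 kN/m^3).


Total stress = gamma_sat * depth
sigma = 18.8 * 17.5 = 329.0 kPa
Pore water pressure u = gamma_w * (depth - d_wt)
u = 9.81 * (17.5 - 6.8) = 104.967 kPa
Effective stress = sigma - u
sigma' = 329.0 - 104.967 = 224.03 kPa


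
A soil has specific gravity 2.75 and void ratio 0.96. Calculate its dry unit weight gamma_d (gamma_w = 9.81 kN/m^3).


Using gamma_d = Gs * gamma_w / (1 + e)
gamma_d = 2.75 * 9.81 / (1 + 0.96)
gamma_d = 2.75 * 9.81 / 1.96
gamma_d = 13.764 kN/m^3


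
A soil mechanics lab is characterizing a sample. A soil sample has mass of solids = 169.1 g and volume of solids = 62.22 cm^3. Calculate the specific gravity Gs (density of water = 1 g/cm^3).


Using Gs = m_s / (V_s * rho_w)
Since rho_w = 1 g/cm^3:
Gs = 169.1 / 62.22
Gs = 2.718


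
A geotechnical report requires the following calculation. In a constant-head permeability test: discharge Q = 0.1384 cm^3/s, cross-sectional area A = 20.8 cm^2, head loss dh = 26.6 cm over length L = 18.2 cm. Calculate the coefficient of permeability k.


Result: 0.004553 cm/s

Derivation:
Compute hydraulic gradient:
i = dh / L = 26.6 / 18.2 = 1.46154
Then apply Darcy's law:
k = Q / (A * i)
k = 0.1384 / (20.8 * 1.46154)
k = 0.1384 / 30.4
k = 0.004553 cm/s


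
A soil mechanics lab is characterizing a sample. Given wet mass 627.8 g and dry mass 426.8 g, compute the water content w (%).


Result: 47.09 %

Derivation:
Using w = (m_wet - m_dry) / m_dry * 100
m_wet - m_dry = 627.8 - 426.8 = 201.0 g
w = 201.0 / 426.8 * 100
w = 47.09 %


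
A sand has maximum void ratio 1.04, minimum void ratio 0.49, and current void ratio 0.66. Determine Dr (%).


Using Dr = (e_max - e) / (e_max - e_min) * 100
e_max - e = 1.04 - 0.66 = 0.38
e_max - e_min = 1.04 - 0.49 = 0.55
Dr = 0.38 / 0.55 * 100
Dr = 69.09 %


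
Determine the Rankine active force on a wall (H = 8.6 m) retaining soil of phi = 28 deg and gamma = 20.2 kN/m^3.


Compute active earth pressure coefficient:
Ka = tan^2(45 - phi/2) = tan^2(31.0) = 0.361033
Compute active force:
Pa = 0.5 * Ka * gamma * H^2
Pa = 0.5 * 0.361033 * 20.2 * 8.6^2
Pa = 269.69 kN/m


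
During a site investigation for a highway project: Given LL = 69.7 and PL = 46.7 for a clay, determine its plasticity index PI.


Using PI = LL - PL
PI = 69.7 - 46.7
PI = 23.0


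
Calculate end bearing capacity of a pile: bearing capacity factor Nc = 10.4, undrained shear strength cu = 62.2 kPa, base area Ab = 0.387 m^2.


Using Qb = Nc * cu * Ab
Qb = 10.4 * 62.2 * 0.387
Qb = 250.34 kN


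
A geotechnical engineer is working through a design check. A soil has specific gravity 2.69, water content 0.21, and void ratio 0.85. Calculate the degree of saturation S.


Result: 0.6646

Derivation:
Using S = Gs * w / e
S = 2.69 * 0.21 / 0.85
S = 0.6646


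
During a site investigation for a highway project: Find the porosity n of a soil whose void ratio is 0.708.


Using the relation n = e / (1 + e)
n = 0.708 / (1 + 0.708)
n = 0.708 / 1.708
n = 0.4145


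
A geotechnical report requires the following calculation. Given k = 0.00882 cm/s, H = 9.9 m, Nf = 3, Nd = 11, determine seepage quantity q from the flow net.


Result: 0.0002381 m^3/s per m

Derivation:
Convert k to m/s for unit consistency with H:
k = 0.00882 cm/s = 0.00882 / 100 m/s = 8.82e-05 m/s
Using q = k * H * Nf / Nd
Nf / Nd = 3 / 11 = 0.2727
q = 8.82e-05 * 9.9 * 0.2727
q = 0.0002381 m^3/s per m


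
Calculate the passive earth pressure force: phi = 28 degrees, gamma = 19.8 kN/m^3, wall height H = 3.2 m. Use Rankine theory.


Compute passive earth pressure coefficient:
Kp = tan^2(45 + phi/2) = tan^2(59.0) = 2.769826
Compute passive force:
Pp = 0.5 * Kp * gamma * H^2
Pp = 0.5 * 2.769826 * 19.8 * 3.2^2
Pp = 280.79 kN/m


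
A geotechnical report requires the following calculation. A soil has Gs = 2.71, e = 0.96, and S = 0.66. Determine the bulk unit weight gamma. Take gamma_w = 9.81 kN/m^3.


Using gamma = gamma_w * (Gs + S*e) / (1 + e)
Numerator: Gs + S*e = 2.71 + 0.66*0.96 = 3.3436
Denominator: 1 + e = 1 + 0.96 = 1.96
gamma = 9.81 * 3.3436 / 1.96
gamma = 16.735 kN/m^3


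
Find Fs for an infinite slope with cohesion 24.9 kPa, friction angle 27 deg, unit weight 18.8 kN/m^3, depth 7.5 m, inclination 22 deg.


Result: 1.77

Derivation:
Using Fs = c / (gamma*H*sin(beta)*cos(beta)) + tan(phi)/tan(beta)
Cohesion contribution = 24.9 / (18.8*7.5*sin(22)*cos(22))
Cohesion contribution = 0.508439
Friction contribution = tan(27)/tan(22) = 1.26112
Fs = 0.508439 + 1.26112
Fs = 1.77


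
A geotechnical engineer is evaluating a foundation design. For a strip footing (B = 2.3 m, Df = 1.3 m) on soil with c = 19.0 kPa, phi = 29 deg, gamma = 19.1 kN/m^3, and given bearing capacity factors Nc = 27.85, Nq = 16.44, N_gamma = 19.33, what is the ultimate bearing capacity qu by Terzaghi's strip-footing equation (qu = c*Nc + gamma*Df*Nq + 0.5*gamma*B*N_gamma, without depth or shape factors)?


Result: 1361.94 kPa

Derivation:
Compute qu = c*Nc + gamma*Df*Nq + 0.5*gamma*B*N_gamma
Term 1: 19.0 * 27.85 = 529.15
Term 2: 19.1 * 1.3 * 16.44 = 408.2052
Term 3: 0.5 * 19.1 * 2.3 * 19.33 = 424.58345
qu = 529.15 + 408.2052 + 424.58345
qu = 1361.94 kPa


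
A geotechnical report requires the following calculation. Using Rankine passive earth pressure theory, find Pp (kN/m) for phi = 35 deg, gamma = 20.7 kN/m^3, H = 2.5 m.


Result: 238.71 kN/m

Derivation:
Compute passive earth pressure coefficient:
Kp = tan^2(45 + phi/2) = tan^2(62.5) = 3.690172
Compute passive force:
Pp = 0.5 * Kp * gamma * H^2
Pp = 0.5 * 3.690172 * 20.7 * 2.5^2
Pp = 238.71 kN/m


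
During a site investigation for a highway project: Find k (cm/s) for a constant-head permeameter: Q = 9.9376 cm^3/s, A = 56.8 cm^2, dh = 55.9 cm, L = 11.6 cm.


Compute hydraulic gradient:
i = dh / L = 55.9 / 11.6 = 4.81897
Then apply Darcy's law:
k = Q / (A * i)
k = 9.9376 / (56.8 * 4.81897)
k = 9.9376 / 273.717
k = 0.036306 cm/s


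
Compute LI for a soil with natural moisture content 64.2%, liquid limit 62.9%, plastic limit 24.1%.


First compute the plasticity index:
PI = LL - PL = 62.9 - 24.1 = 38.8
Then compute the liquidity index:
LI = (w - PL) / PI
LI = (64.2 - 24.1) / 38.8
LI = 1.034


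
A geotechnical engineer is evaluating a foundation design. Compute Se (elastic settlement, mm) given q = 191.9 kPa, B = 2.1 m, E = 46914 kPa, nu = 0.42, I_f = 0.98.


Result: 6.933 mm

Derivation:
Using Se = q * B * (1 - nu^2) * I_f / E
1 - nu^2 = 1 - 0.42^2 = 0.8236
Se = 191.9 * 2.1 * 0.8236 * 0.98 / 46914
Se = 0.006933 m
Convert to mm: Se = 0.006933 * 1000 = 6.933 mm


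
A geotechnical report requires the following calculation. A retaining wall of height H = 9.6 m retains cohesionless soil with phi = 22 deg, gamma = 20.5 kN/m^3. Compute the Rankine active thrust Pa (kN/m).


Compute active earth pressure coefficient:
Ka = tan^2(45 - phi/2) = tan^2(34.0) = 0.454962
Compute active force:
Pa = 0.5 * Ka * gamma * H^2
Pa = 0.5 * 0.454962 * 20.5 * 9.6^2
Pa = 429.78 kN/m


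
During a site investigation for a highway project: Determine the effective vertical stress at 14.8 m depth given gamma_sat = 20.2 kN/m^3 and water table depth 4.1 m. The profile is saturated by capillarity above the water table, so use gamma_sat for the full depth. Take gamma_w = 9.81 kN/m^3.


Total stress = gamma_sat * depth
sigma = 20.2 * 14.8 = 298.96 kPa
Pore water pressure u = gamma_w * (depth - d_wt)
u = 9.81 * (14.8 - 4.1) = 104.967 kPa
Effective stress = sigma - u
sigma' = 298.96 - 104.967 = 193.99 kPa


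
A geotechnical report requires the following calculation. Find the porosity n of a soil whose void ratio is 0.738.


Result: 0.4246

Derivation:
Using the relation n = e / (1 + e)
n = 0.738 / (1 + 0.738)
n = 0.738 / 1.738
n = 0.4246


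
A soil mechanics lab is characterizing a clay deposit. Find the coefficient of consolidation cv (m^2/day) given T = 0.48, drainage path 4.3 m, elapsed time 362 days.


Using cv = T * H_dr^2 / t
H_dr^2 = 4.3^2 = 18.49
cv = 0.48 * 18.49 / 362
cv = 0.02452 m^2/day


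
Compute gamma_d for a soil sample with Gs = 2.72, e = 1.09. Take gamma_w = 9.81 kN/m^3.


Using gamma_d = Gs * gamma_w / (1 + e)
gamma_d = 2.72 * 9.81 / (1 + 1.09)
gamma_d = 2.72 * 9.81 / 2.09
gamma_d = 12.767 kN/m^3


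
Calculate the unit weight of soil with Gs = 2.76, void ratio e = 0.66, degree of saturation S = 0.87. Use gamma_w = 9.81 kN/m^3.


Using gamma = gamma_w * (Gs + S*e) / (1 + e)
Numerator: Gs + S*e = 2.76 + 0.87*0.66 = 3.3342
Denominator: 1 + e = 1 + 0.66 = 1.66
gamma = 9.81 * 3.3342 / 1.66
gamma = 19.704 kN/m^3


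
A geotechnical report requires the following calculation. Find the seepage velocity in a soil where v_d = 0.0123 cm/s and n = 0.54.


Using v_s = v_d / n
v_s = 0.0123 / 0.54
v_s = 0.02278 cm/s


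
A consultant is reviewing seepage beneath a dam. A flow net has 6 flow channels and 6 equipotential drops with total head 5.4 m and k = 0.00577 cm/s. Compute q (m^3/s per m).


Result: 0.0003116 m^3/s per m

Derivation:
Convert k to m/s for unit consistency with H:
k = 0.00577 cm/s = 0.00577 / 100 m/s = 5.77e-05 m/s
Using q = k * H * Nf / Nd
Nf / Nd = 6 / 6 = 1.0
q = 5.77e-05 * 5.4 * 1.0
q = 0.0003116 m^3/s per m


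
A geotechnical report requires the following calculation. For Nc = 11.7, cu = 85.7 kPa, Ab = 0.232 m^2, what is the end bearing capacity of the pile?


Using Qb = Nc * cu * Ab
Qb = 11.7 * 85.7 * 0.232
Qb = 232.62 kN


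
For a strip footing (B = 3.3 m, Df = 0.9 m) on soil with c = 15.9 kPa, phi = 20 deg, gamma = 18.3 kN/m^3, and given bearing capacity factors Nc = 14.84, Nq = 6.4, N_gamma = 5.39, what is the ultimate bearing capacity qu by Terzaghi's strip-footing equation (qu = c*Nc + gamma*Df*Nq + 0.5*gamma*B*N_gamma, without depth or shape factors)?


Compute qu = c*Nc + gamma*Df*Nq + 0.5*gamma*B*N_gamma
Term 1: 15.9 * 14.84 = 235.956
Term 2: 18.3 * 0.9 * 6.4 = 105.408
Term 3: 0.5 * 18.3 * 3.3 * 5.39 = 162.75105
qu = 235.956 + 105.408 + 162.75105
qu = 504.12 kPa


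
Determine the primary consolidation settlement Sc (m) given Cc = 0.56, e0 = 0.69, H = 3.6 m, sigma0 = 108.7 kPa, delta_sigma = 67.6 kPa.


Using Sc = Cc * H / (1 + e0) * log10((sigma0 + delta_sigma) / sigma0)
Stress ratio = (108.7 + 67.6) / 108.7 = 1.6219
log10(1.6219) = 0.210023
Cc * H / (1 + e0) = 0.56 * 3.6 / (1 + 0.69) = 1.1929
Sc = 1.1929 * 0.210023
Sc = 0.2505 m


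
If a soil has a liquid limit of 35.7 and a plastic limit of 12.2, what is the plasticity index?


Result: 23.5

Derivation:
Using PI = LL - PL
PI = 35.7 - 12.2
PI = 23.5


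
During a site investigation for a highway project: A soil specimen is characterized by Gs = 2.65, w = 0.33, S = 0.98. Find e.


Result: 0.8923

Derivation:
Using the relation e = Gs * w / S
e = 2.65 * 0.33 / 0.98
e = 0.8923


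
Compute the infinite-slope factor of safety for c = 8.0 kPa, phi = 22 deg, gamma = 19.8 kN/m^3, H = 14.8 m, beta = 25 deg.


Result: 0.938

Derivation:
Using Fs = c / (gamma*H*sin(beta)*cos(beta)) + tan(phi)/tan(beta)
Cohesion contribution = 8.0 / (19.8*14.8*sin(25)*cos(25))
Cohesion contribution = 0.0712753
Friction contribution = tan(22)/tan(25) = 0.866437
Fs = 0.0712753 + 0.866437
Fs = 0.938


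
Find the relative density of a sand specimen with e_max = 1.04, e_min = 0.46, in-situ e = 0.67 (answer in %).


Result: 63.79 %

Derivation:
Using Dr = (e_max - e) / (e_max - e_min) * 100
e_max - e = 1.04 - 0.67 = 0.37
e_max - e_min = 1.04 - 0.46 = 0.58
Dr = 0.37 / 0.58 * 100
Dr = 63.79 %


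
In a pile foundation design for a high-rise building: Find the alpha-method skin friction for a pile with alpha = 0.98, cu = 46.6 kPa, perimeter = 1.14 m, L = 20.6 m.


Using Qs = alpha * cu * perimeter * L
Qs = 0.98 * 46.6 * 1.14 * 20.6
Qs = 1072.47 kN


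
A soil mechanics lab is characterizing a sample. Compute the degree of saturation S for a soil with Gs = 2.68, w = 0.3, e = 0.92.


Using S = Gs * w / e
S = 2.68 * 0.3 / 0.92
S = 0.8739


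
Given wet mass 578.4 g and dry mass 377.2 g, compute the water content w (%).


Using w = (m_wet - m_dry) / m_dry * 100
m_wet - m_dry = 578.4 - 377.2 = 201.2 g
w = 201.2 / 377.2 * 100
w = 53.34 %


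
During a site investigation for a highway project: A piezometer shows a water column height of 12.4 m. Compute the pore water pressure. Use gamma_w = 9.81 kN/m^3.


Using u = gamma_w * h_w
u = 9.81 * 12.4
u = 121.64 kPa


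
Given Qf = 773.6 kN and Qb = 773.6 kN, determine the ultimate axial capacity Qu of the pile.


Using Qu = Qf + Qb
Qu = 773.6 + 773.6
Qu = 1547.2 kN


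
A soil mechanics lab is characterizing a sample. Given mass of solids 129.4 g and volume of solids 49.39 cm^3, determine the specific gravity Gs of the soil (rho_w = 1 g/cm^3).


Using Gs = m_s / (V_s * rho_w)
Since rho_w = 1 g/cm^3:
Gs = 129.4 / 49.39
Gs = 2.62


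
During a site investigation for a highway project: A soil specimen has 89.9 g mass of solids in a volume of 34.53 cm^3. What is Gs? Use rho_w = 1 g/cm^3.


Result: 2.604

Derivation:
Using Gs = m_s / (V_s * rho_w)
Since rho_w = 1 g/cm^3:
Gs = 89.9 / 34.53
Gs = 2.604


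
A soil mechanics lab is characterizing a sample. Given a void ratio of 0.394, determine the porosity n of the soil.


Using the relation n = e / (1 + e)
n = 0.394 / (1 + 0.394)
n = 0.394 / 1.394
n = 0.2826


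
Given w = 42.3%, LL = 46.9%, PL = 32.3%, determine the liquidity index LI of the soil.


First compute the plasticity index:
PI = LL - PL = 46.9 - 32.3 = 14.6
Then compute the liquidity index:
LI = (w - PL) / PI
LI = (42.3 - 32.3) / 14.6
LI = 0.685


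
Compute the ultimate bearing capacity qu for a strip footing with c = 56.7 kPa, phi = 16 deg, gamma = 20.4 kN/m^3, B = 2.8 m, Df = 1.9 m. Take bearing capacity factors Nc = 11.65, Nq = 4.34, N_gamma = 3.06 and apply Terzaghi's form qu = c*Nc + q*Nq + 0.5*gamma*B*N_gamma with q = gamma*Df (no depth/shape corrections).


Compute qu = c*Nc + gamma*Df*Nq + 0.5*gamma*B*N_gamma
Term 1: 56.7 * 11.65 = 660.555
Term 2: 20.4 * 1.9 * 4.34 = 168.2184
Term 3: 0.5 * 20.4 * 2.8 * 3.06 = 87.3936
qu = 660.555 + 168.2184 + 87.3936
qu = 916.17 kPa


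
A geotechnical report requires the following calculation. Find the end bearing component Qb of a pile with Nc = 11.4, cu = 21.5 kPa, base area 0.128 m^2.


Using Qb = Nc * cu * Ab
Qb = 11.4 * 21.5 * 0.128
Qb = 31.37 kN


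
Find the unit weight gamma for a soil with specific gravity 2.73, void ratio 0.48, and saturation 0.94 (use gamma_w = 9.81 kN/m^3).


Using gamma = gamma_w * (Gs + S*e) / (1 + e)
Numerator: Gs + S*e = 2.73 + 0.94*0.48 = 3.1812
Denominator: 1 + e = 1 + 0.48 = 1.48
gamma = 9.81 * 3.1812 / 1.48
gamma = 21.086 kN/m^3


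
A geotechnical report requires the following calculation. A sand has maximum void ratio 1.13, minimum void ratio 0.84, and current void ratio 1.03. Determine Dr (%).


Result: 34.48 %

Derivation:
Using Dr = (e_max - e) / (e_max - e_min) * 100
e_max - e = 1.13 - 1.03 = 0.1
e_max - e_min = 1.13 - 0.84 = 0.29
Dr = 0.1 / 0.29 * 100
Dr = 34.48 %


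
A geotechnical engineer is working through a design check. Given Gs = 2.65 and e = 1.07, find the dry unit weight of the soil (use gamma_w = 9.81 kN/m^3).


Result: 12.559 kN/m^3

Derivation:
Using gamma_d = Gs * gamma_w / (1 + e)
gamma_d = 2.65 * 9.81 / (1 + 1.07)
gamma_d = 2.65 * 9.81 / 2.07
gamma_d = 12.559 kN/m^3


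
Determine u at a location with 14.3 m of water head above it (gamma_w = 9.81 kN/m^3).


Using u = gamma_w * h_w
u = 9.81 * 14.3
u = 140.28 kPa


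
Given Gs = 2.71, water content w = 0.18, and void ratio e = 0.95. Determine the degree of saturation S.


Using S = Gs * w / e
S = 2.71 * 0.18 / 0.95
S = 0.5135


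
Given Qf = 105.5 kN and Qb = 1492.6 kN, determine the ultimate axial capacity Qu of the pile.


Using Qu = Qf + Qb
Qu = 105.5 + 1492.6
Qu = 1598.1 kN


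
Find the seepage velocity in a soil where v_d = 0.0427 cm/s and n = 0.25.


Result: 0.1708 cm/s

Derivation:
Using v_s = v_d / n
v_s = 0.0427 / 0.25
v_s = 0.1708 cm/s


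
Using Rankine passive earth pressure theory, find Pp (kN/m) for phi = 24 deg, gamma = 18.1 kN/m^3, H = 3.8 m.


Compute passive earth pressure coefficient:
Kp = tan^2(45 + phi/2) = tan^2(57.0) = 2.371184
Compute passive force:
Pp = 0.5 * Kp * gamma * H^2
Pp = 0.5 * 2.371184 * 18.1 * 3.8^2
Pp = 309.87 kN/m


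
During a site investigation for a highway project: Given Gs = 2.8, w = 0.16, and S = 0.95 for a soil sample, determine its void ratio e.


Using the relation e = Gs * w / S
e = 2.8 * 0.16 / 0.95
e = 0.4716


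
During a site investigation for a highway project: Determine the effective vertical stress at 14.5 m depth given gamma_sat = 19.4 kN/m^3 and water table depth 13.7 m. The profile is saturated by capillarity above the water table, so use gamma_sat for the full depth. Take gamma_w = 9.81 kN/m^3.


Total stress = gamma_sat * depth
sigma = 19.4 * 14.5 = 281.3 kPa
Pore water pressure u = gamma_w * (depth - d_wt)
u = 9.81 * (14.5 - 13.7) = 7.848 kPa
Effective stress = sigma - u
sigma' = 281.3 - 7.848 = 273.45 kPa


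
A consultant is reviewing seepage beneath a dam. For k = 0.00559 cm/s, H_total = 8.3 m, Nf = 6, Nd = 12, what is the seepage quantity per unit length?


Result: 0.000232 m^3/s per m

Derivation:
Convert k to m/s for unit consistency with H:
k = 0.00559 cm/s = 0.00559 / 100 m/s = 5.59e-05 m/s
Using q = k * H * Nf / Nd
Nf / Nd = 6 / 12 = 0.5
q = 5.59e-05 * 8.3 * 0.5
q = 0.000232 m^3/s per m


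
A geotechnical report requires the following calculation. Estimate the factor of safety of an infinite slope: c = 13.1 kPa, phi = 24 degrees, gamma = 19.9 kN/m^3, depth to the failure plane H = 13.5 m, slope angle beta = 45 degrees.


Using Fs = c / (gamma*H*sin(beta)*cos(beta)) + tan(phi)/tan(beta)
Cohesion contribution = 13.1 / (19.9*13.5*sin(45)*cos(45))
Cohesion contribution = 0.0975247
Friction contribution = tan(24)/tan(45) = 0.445229
Fs = 0.0975247 + 0.445229
Fs = 0.543


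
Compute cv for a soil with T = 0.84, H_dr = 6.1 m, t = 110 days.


Result: 0.28415 m^2/day

Derivation:
Using cv = T * H_dr^2 / t
H_dr^2 = 6.1^2 = 37.21
cv = 0.84 * 37.21 / 110
cv = 0.28415 m^2/day


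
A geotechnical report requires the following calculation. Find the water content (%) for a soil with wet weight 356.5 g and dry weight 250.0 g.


Using w = (m_wet - m_dry) / m_dry * 100
m_wet - m_dry = 356.5 - 250.0 = 106.5 g
w = 106.5 / 250.0 * 100
w = 42.6 %


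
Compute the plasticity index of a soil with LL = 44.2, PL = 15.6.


Using PI = LL - PL
PI = 44.2 - 15.6
PI = 28.6


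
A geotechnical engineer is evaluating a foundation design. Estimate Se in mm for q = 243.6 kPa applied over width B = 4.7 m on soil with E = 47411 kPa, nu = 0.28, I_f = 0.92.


Using Se = q * B * (1 - nu^2) * I_f / E
1 - nu^2 = 1 - 0.28^2 = 0.9216
Se = 243.6 * 4.7 * 0.9216 * 0.92 / 47411
Se = 0.020475 m
Convert to mm: Se = 0.020475 * 1000 = 20.475 mm


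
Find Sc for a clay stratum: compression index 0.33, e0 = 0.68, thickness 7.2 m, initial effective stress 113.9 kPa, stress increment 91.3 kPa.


Using Sc = Cc * H / (1 + e0) * log10((sigma0 + delta_sigma) / sigma0)
Stress ratio = (113.9 + 91.3) / 113.9 = 1.80158
log10(1.80158) = 0.255654
Cc * H / (1 + e0) = 0.33 * 7.2 / (1 + 0.68) = 1.41429
Sc = 1.41429 * 0.255654
Sc = 0.3616 m


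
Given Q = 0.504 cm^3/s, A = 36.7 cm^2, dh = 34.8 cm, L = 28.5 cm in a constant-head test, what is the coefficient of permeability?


Result: 0.011247 cm/s

Derivation:
Compute hydraulic gradient:
i = dh / L = 34.8 / 28.5 = 1.22105
Then apply Darcy's law:
k = Q / (A * i)
k = 0.504 / (36.7 * 1.22105)
k = 0.504 / 44.8126
k = 0.011247 cm/s


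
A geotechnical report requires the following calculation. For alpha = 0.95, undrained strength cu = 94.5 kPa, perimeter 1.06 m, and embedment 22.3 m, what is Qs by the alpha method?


Using Qs = alpha * cu * perimeter * L
Qs = 0.95 * 94.5 * 1.06 * 22.3
Qs = 2122.1 kN


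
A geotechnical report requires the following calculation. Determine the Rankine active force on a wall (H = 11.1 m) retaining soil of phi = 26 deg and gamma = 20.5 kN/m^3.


Result: 493.12 kN/m

Derivation:
Compute active earth pressure coefficient:
Ka = tan^2(45 - phi/2) = tan^2(32.0) = 0.390462
Compute active force:
Pa = 0.5 * Ka * gamma * H^2
Pa = 0.5 * 0.390462 * 20.5 * 11.1^2
Pa = 493.12 kN/m


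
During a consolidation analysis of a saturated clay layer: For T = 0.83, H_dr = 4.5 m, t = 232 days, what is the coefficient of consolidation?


Using cv = T * H_dr^2 / t
H_dr^2 = 4.5^2 = 20.25
cv = 0.83 * 20.25 / 232
cv = 0.07245 m^2/day


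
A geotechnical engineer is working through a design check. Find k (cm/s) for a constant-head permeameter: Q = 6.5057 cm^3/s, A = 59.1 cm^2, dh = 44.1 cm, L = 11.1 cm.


Compute hydraulic gradient:
i = dh / L = 44.1 / 11.1 = 3.97297
Then apply Darcy's law:
k = Q / (A * i)
k = 6.5057 / (59.1 * 3.97297)
k = 6.5057 / 234.803
k = 0.027707 cm/s


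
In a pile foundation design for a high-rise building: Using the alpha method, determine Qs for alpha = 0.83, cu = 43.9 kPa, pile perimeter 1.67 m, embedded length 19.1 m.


Result: 1162.23 kN

Derivation:
Using Qs = alpha * cu * perimeter * L
Qs = 0.83 * 43.9 * 1.67 * 19.1
Qs = 1162.23 kN


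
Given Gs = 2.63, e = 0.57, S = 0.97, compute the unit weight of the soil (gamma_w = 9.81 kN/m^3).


Result: 19.888 kN/m^3

Derivation:
Using gamma = gamma_w * (Gs + S*e) / (1 + e)
Numerator: Gs + S*e = 2.63 + 0.97*0.57 = 3.1829
Denominator: 1 + e = 1 + 0.57 = 1.57
gamma = 9.81 * 3.1829 / 1.57
gamma = 19.888 kN/m^3


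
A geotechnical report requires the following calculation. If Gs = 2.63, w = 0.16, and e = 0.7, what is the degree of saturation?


Using S = Gs * w / e
S = 2.63 * 0.16 / 0.7
S = 0.6011


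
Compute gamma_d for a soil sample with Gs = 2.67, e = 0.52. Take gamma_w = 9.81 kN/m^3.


Result: 17.232 kN/m^3

Derivation:
Using gamma_d = Gs * gamma_w / (1 + e)
gamma_d = 2.67 * 9.81 / (1 + 0.52)
gamma_d = 2.67 * 9.81 / 1.52
gamma_d = 17.232 kN/m^3


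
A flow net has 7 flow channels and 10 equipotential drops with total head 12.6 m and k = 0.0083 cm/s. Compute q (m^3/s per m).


Convert k to m/s for unit consistency with H:
k = 0.0083 cm/s = 0.0083 / 100 m/s = 8.3e-05 m/s
Using q = k * H * Nf / Nd
Nf / Nd = 7 / 10 = 0.7
q = 8.3e-05 * 12.6 * 0.7
q = 0.0007321 m^3/s per m


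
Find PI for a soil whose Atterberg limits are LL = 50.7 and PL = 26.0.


Using PI = LL - PL
PI = 50.7 - 26.0
PI = 24.7


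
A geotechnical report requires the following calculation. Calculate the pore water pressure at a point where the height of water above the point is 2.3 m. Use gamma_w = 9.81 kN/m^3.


Result: 22.56 kPa

Derivation:
Using u = gamma_w * h_w
u = 9.81 * 2.3
u = 22.56 kPa


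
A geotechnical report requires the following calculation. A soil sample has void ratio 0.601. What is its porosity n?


Using the relation n = e / (1 + e)
n = 0.601 / (1 + 0.601)
n = 0.601 / 1.601
n = 0.3754


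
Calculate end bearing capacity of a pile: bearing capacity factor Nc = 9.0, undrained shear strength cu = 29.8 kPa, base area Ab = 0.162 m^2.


Using Qb = Nc * cu * Ab
Qb = 9.0 * 29.8 * 0.162
Qb = 43.45 kN


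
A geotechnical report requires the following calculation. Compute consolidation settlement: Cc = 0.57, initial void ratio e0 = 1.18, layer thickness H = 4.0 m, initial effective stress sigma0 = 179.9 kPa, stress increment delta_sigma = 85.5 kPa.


Using Sc = Cc * H / (1 + e0) * log10((sigma0 + delta_sigma) / sigma0)
Stress ratio = (179.9 + 85.5) / 179.9 = 1.47526
log10(1.47526) = 0.16887
Cc * H / (1 + e0) = 0.57 * 4.0 / (1 + 1.18) = 1.04587
Sc = 1.04587 * 0.16887
Sc = 0.1766 m


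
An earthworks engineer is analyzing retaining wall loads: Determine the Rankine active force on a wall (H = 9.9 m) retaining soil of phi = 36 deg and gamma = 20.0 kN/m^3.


Compute active earth pressure coefficient:
Ka = tan^2(45 - phi/2) = tan^2(27.0) = 0.259616
Compute active force:
Pa = 0.5 * Ka * gamma * H^2
Pa = 0.5 * 0.259616 * 20.0 * 9.9^2
Pa = 254.45 kN/m


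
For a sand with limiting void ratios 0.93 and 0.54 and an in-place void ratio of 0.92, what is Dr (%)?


Result: 2.56 %

Derivation:
Using Dr = (e_max - e) / (e_max - e_min) * 100
e_max - e = 0.93 - 0.92 = 0.01
e_max - e_min = 0.93 - 0.54 = 0.39
Dr = 0.01 / 0.39 * 100
Dr = 2.56 %


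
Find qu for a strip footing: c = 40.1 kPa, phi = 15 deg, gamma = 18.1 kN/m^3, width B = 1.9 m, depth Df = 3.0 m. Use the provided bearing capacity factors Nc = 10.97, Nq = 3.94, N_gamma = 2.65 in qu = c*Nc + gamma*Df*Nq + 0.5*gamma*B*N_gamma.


Result: 699.41 kPa

Derivation:
Compute qu = c*Nc + gamma*Df*Nq + 0.5*gamma*B*N_gamma
Term 1: 40.1 * 10.97 = 439.897
Term 2: 18.1 * 3.0 * 3.94 = 213.942
Term 3: 0.5 * 18.1 * 1.9 * 2.65 = 45.56675
qu = 439.897 + 213.942 + 45.56675
qu = 699.41 kPa


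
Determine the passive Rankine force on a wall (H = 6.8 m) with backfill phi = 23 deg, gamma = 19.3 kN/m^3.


Compute passive earth pressure coefficient:
Kp = tan^2(45 + phi/2) = tan^2(56.5) = 2.282623
Compute passive force:
Pp = 0.5 * Kp * gamma * H^2
Pp = 0.5 * 2.282623 * 19.3 * 6.8^2
Pp = 1018.54 kN/m


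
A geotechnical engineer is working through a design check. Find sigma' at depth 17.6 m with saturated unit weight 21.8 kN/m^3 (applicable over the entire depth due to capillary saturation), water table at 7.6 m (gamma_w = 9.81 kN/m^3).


Result: 285.58 kPa

Derivation:
Total stress = gamma_sat * depth
sigma = 21.8 * 17.6 = 383.68 kPa
Pore water pressure u = gamma_w * (depth - d_wt)
u = 9.81 * (17.6 - 7.6) = 98.1 kPa
Effective stress = sigma - u
sigma' = 383.68 - 98.1 = 285.58 kPa


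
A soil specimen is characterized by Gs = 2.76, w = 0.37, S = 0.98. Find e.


Result: 1.042

Derivation:
Using the relation e = Gs * w / S
e = 2.76 * 0.37 / 0.98
e = 1.042


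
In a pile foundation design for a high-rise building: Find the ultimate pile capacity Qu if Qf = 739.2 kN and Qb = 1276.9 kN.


Using Qu = Qf + Qb
Qu = 739.2 + 1276.9
Qu = 2016.1 kN


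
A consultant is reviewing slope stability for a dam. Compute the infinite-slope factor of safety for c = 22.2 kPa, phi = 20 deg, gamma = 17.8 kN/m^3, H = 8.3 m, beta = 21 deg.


Using Fs = c / (gamma*H*sin(beta)*cos(beta)) + tan(phi)/tan(beta)
Cohesion contribution = 22.2 / (17.8*8.3*sin(21)*cos(21))
Cohesion contribution = 0.449132
Friction contribution = tan(20)/tan(21) = 0.948175
Fs = 0.449132 + 0.948175
Fs = 1.397


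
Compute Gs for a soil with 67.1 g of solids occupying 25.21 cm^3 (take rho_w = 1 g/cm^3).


Result: 2.662

Derivation:
Using Gs = m_s / (V_s * rho_w)
Since rho_w = 1 g/cm^3:
Gs = 67.1 / 25.21
Gs = 2.662


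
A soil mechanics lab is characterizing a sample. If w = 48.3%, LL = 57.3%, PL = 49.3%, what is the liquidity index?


First compute the plasticity index:
PI = LL - PL = 57.3 - 49.3 = 8.0
Then compute the liquidity index:
LI = (w - PL) / PI
LI = (48.3 - 49.3) / 8.0
LI = -0.125


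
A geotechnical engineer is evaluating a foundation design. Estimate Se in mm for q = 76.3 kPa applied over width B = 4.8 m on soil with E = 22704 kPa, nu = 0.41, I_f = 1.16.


Result: 15.567 mm

Derivation:
Using Se = q * B * (1 - nu^2) * I_f / E
1 - nu^2 = 1 - 0.41^2 = 0.8319
Se = 76.3 * 4.8 * 0.8319 * 1.16 / 22704
Se = 0.015567 m
Convert to mm: Se = 0.015567 * 1000 = 15.567 mm


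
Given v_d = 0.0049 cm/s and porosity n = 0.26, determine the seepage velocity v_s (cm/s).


Result: 0.01885 cm/s

Derivation:
Using v_s = v_d / n
v_s = 0.0049 / 0.26
v_s = 0.01885 cm/s


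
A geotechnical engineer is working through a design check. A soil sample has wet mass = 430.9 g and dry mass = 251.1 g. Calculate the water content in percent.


Using w = (m_wet - m_dry) / m_dry * 100
m_wet - m_dry = 430.9 - 251.1 = 179.8 g
w = 179.8 / 251.1 * 100
w = 71.6 %


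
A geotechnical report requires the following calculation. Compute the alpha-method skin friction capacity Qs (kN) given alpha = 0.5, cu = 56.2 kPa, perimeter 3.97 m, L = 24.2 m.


Using Qs = alpha * cu * perimeter * L
Qs = 0.5 * 56.2 * 3.97 * 24.2
Qs = 2699.68 kN


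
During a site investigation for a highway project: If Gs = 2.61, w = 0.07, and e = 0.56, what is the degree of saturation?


Using S = Gs * w / e
S = 2.61 * 0.07 / 0.56
S = 0.3262


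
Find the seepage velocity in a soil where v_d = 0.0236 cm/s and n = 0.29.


Result: 0.08138 cm/s

Derivation:
Using v_s = v_d / n
v_s = 0.0236 / 0.29
v_s = 0.08138 cm/s


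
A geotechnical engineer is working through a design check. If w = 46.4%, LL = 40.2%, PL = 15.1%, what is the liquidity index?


First compute the plasticity index:
PI = LL - PL = 40.2 - 15.1 = 25.1
Then compute the liquidity index:
LI = (w - PL) / PI
LI = (46.4 - 15.1) / 25.1
LI = 1.247


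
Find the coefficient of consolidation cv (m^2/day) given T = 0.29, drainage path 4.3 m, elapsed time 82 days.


Using cv = T * H_dr^2 / t
H_dr^2 = 4.3^2 = 18.49
cv = 0.29 * 18.49 / 82
cv = 0.06539 m^2/day


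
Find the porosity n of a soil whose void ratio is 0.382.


Result: 0.2764

Derivation:
Using the relation n = e / (1 + e)
n = 0.382 / (1 + 0.382)
n = 0.382 / 1.382
n = 0.2764


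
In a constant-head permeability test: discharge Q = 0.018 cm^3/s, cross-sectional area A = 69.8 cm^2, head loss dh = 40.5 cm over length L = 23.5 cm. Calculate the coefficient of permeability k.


Compute hydraulic gradient:
i = dh / L = 40.5 / 23.5 = 1.7234
Then apply Darcy's law:
k = Q / (A * i)
k = 0.018 / (69.8 * 1.7234)
k = 0.018 / 120.294
k = 0.00015 cm/s


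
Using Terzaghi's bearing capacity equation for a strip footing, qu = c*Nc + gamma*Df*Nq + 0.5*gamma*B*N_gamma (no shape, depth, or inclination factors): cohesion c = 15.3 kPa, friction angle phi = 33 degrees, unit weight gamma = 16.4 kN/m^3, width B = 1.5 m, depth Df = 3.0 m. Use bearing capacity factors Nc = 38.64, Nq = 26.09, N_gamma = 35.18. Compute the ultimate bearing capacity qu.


Result: 2307.53 kPa

Derivation:
Compute qu = c*Nc + gamma*Df*Nq + 0.5*gamma*B*N_gamma
Term 1: 15.3 * 38.64 = 591.192
Term 2: 16.4 * 3.0 * 26.09 = 1283.628
Term 3: 0.5 * 16.4 * 1.5 * 35.18 = 432.714
qu = 591.192 + 1283.628 + 432.714
qu = 2307.53 kPa


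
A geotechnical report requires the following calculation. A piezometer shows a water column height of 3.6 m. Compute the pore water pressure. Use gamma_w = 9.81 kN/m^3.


Using u = gamma_w * h_w
u = 9.81 * 3.6
u = 35.32 kPa


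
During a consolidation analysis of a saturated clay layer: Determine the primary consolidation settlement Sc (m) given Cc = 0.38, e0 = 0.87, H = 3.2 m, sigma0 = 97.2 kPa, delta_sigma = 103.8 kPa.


Using Sc = Cc * H / (1 + e0) * log10((sigma0 + delta_sigma) / sigma0)
Stress ratio = (97.2 + 103.8) / 97.2 = 2.0679
log10(2.0679) = 0.31553
Cc * H / (1 + e0) = 0.38 * 3.2 / (1 + 0.87) = 0.650267
Sc = 0.650267 * 0.31553
Sc = 0.2052 m
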